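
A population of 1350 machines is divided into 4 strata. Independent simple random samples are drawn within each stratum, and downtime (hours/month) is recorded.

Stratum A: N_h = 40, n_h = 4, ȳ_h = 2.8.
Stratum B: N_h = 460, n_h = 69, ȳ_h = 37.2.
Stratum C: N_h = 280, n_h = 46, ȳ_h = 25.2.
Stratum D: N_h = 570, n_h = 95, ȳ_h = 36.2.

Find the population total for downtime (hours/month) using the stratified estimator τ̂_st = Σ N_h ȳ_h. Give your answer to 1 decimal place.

τ̂_st = Σ N_h ȳ_h = 40·2.8 + 460·37.2 + 280·25.2 + 570·36.2 = 44914.0

τ̂_st ≈ 44914.0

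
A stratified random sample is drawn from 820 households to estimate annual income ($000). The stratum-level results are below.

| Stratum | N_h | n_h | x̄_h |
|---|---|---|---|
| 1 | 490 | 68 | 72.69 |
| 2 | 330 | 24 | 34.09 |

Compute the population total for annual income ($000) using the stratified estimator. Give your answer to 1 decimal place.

τ̂_st ≈ 46867.8

τ̂_st = Σ N_h x̄_h = 490·72.69 + 330·34.09 = 46867.8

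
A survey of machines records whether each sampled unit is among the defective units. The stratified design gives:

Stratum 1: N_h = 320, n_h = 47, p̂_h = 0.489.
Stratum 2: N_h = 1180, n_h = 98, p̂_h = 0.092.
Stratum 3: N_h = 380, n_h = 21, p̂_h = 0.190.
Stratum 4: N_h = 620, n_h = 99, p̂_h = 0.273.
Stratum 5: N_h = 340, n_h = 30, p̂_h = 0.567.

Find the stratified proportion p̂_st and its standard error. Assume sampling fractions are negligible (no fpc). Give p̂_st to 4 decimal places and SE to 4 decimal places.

p̂_st ≈ 0.2462, SE ≈ 0.0239

N = 2840; stratum weights W_h = N_h/N.
p̂_st = Σ W_h p̂_h = (320·0.489 + 1180·0.092 + 380·0.190 + 620·0.273 + 340·0.567)/2840 = 0.24623
V̂(p̂_st) = Σ W_h² p̂_h(1−p̂_h)/(n_h−1):
  stratum 1: (320/2840)²·0.489·0.511/46 = 6.8966e-05
  stratum 2: (1180/2840)²·0.092·0.908/97 = 0.000148672
  stratum 3: (380/2840)²·0.190·0.810/20 = 0.000137765
  stratum 4: (620/2840)²·0.273·0.727/98 = 9.65201e-05
  stratum 5: (340/2840)²·0.567·0.433/29 = 0.000121337
V̂(p̂_st) = 0.00057326; SE = √V̂ = 0.0239429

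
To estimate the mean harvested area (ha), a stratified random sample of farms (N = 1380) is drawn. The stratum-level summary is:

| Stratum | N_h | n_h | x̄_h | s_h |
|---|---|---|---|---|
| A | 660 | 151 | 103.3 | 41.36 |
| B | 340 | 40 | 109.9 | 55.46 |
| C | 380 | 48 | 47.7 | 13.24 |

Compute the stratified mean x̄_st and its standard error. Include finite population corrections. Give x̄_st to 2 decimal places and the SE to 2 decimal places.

x̄_st = Σ W_h x̄_h = (660·103.3 + 340·109.9 + 380·47.7)/1380 = 89.61594
V̂(x̄_st) = Σ W_h² (1 − n_h/N_h) s_h²/n_h, with W_h = N_h/N and N = 1380:
  stratum A: (660/1380)²·(1 − 151/660)·41.36²/151 = 1.99842
  stratum B: (340/1380)²·(1 − 40/340)·55.46²/40 = 4.11853
  stratum C: (380/1380)²·(1 − 48/380)·13.24²/48 = 0.241935
V̂(x̄_st) = 6.35888
SE(x̄_st) = √6.35888 = 2.52168

x̄_st ≈ 89.62, SE ≈ 2.52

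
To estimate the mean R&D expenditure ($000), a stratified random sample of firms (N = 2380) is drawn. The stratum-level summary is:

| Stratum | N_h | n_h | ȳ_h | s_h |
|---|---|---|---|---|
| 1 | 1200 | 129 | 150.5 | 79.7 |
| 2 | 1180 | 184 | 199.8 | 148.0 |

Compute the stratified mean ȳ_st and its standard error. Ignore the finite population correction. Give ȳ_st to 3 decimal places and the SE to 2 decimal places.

ȳ_st = Σ W_h ȳ_h = (1200·150.5 + 1180·199.8)/2380 = 174.94286
V̂(ȳ_st) = Σ W_h² s_h²/n_h, with W_h = N_h/N and N = 2380:
  stratum 1: (1200/2380)²·79.7²/129 = 12.518
  stratum 2: (1180/2380)²·148.0²/184 = 29.2628
V̂(ȳ_st) = 41.7808
SE(ȳ_st) = √41.7808 = 6.46381

ȳ_st ≈ 174.943, SE ≈ 6.46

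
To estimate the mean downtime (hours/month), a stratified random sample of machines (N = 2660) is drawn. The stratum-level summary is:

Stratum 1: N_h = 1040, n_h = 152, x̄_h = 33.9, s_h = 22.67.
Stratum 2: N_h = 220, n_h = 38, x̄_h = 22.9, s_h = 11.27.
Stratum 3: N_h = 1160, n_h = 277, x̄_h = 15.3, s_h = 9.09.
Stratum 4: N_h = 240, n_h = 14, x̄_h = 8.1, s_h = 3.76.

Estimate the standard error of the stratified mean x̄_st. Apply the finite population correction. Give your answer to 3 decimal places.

SE(x̄_st) ≈ 0.715

V̂(x̄_st) = Σ W_h² (1 − n_h/N_h) s_h²/n_h, with W_h = N_h/N and N = 2660:
  stratum 1: (1040/2660)²·(1 − 152/1040)·22.67²/152 = 0.441309
  stratum 2: (220/2660)²·(1 − 38/220)·11.27²/38 = 0.0189145
  stratum 3: (1160/2660)²·(1 − 277/1160)·9.09²/277 = 0.0431821
  stratum 4: (240/2660)²·(1 − 14/240)·3.76²/14 = 0.00774112
V̂(x̄_st) = 0.511146
SE(x̄_st) = √0.511146 = 0.714945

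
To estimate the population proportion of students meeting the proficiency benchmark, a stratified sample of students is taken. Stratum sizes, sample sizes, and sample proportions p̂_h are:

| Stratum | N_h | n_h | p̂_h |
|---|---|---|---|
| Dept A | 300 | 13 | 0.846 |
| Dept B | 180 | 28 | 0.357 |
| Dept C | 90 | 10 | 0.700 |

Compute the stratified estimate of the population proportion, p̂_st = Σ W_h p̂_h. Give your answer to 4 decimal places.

N = 570; stratum weights W_h = N_h/N.
p̂_st = Σ W_h p̂_h = (300·0.846 + 180·0.357 + 90·0.700)/570 = 0.66853

p̂_st ≈ 0.6685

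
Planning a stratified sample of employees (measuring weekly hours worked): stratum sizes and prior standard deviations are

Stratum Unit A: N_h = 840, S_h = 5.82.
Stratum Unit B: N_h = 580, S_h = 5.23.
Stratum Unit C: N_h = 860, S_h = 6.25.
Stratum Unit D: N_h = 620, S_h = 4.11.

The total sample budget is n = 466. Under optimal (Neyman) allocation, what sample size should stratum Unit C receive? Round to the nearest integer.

158

Neyman allocation: n_h = n · N_h S_h / Σ N_i S_i, with n = 466.
  stratum Unit A: N_h·S_h = 840·5.82 = 4888.80
  stratum Unit B: N_h·S_h = 580·5.23 = 3033.40
  stratum Unit C: N_h·S_h = 860·6.25 = 5375.00
  stratum Unit D: N_h·S_h = 620·4.11 = 2548.20
Σ N_h S_h = 15845.40
n for stratum Unit C = 466·5375.00/15845.40 = 158.074 → 158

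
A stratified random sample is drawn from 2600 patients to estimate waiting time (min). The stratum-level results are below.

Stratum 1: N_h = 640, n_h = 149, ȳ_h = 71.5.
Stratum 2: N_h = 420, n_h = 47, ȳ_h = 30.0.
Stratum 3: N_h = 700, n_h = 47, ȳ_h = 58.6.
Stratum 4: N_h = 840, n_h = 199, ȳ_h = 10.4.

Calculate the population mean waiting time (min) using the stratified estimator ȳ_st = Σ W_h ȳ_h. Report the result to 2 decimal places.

ȳ_st ≈ 41.58

N = Σ N_h = 2600. Stratum weights W_h = N_h/N.
ȳ_st = (640·71.5 + 420·30.0 + 700·58.6 + 840·10.4) / 2600 = 41.5831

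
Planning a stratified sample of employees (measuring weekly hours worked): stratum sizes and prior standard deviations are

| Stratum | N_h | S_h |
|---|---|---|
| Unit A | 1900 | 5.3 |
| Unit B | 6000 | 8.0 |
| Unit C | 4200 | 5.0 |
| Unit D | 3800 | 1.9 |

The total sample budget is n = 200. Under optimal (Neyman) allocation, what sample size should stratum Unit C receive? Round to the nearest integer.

49

Neyman allocation: n_h = n · N_h S_h / Σ N_i S_i, with n = 200.
  stratum Unit A: N_h·S_h = 1900·5.3 = 10070.00
  stratum Unit B: N_h·S_h = 6000·8.0 = 48000.00
  stratum Unit C: N_h·S_h = 4200·5.0 = 21000.00
  stratum Unit D: N_h·S_h = 3800·1.9 = 7220.00
Σ N_h S_h = 86290.00
n for stratum Unit C = 200·21000.00/86290.00 = 48.673 → 49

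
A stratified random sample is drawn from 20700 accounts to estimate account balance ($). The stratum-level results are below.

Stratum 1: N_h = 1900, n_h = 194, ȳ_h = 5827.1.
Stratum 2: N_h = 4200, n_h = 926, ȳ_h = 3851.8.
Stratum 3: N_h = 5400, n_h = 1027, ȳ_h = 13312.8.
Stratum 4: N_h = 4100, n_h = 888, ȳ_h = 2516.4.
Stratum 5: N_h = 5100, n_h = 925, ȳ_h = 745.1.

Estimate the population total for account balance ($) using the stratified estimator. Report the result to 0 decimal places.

τ̂_st = Σ N_h ȳ_h = 1900·5827.1 + 4200·3851.8 + 5400·13312.8 + 4100·2516.4 + 5100·745.1 = 113255420

τ̂_st ≈ 113255420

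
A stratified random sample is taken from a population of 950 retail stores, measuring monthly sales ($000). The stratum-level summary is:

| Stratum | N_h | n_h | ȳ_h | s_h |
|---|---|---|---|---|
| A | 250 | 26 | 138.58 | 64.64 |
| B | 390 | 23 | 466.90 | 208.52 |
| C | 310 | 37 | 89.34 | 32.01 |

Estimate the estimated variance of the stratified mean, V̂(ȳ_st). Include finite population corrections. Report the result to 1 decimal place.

V̂(ȳ_st) ≈ 312.4

V̂(ȳ_st) = Σ W_h² (1 − n_h/N_h) s_h²/n_h, with W_h = N_h/N and N = 950:
  stratum A: (250/950)²·(1 − 26/250)·64.64²/26 = 9.97172
  stratum B: (390/950)²·(1 − 23/390)·208.52²/23 = 299.813
  stratum C: (310/950)²·(1 − 37/310)·32.01²/37 = 2.59685
V̂(ȳ_st) = 312.382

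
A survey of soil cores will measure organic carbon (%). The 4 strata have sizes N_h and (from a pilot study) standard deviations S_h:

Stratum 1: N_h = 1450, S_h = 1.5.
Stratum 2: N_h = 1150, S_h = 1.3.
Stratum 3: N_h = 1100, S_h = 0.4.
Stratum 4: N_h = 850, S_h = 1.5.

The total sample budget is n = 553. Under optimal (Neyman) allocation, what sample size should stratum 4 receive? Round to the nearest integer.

Neyman allocation: n_h = n · N_h S_h / Σ N_i S_i, with n = 553.
  stratum 1: N_h·S_h = 1450·1.5 = 2175.00
  stratum 2: N_h·S_h = 1150·1.3 = 1495.00
  stratum 3: N_h·S_h = 1100·0.4 = 440.00
  stratum 4: N_h·S_h = 850·1.5 = 1275.00
Σ N_h S_h = 5385.00
n for stratum 4 = 553·1275.00/5385.00 = 130.933 → 131

131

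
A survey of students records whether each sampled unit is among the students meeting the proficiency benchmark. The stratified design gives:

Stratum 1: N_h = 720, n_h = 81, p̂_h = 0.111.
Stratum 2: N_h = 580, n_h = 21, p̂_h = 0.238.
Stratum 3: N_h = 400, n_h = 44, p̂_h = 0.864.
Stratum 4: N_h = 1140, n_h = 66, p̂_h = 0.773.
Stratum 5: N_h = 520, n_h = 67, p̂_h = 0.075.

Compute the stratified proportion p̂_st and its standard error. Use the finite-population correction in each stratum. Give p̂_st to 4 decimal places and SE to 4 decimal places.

N = 3360; stratum weights W_h = N_h/N.
p̂_st = Σ W_h p̂_h = (720·0.111 + 580·0.238 + 400·0.864 + 1140·0.773 + 520·0.075)/3360 = 0.44160
V̂(p̂_st) = Σ W_h² (1 − n_h/N_h) p̂_h(1−p̂_h)/(n_h−1):
  stratum 1: (720/3360)²·(1 − 81/720)·0.111·0.889/80 = 5.02678e-05
  stratum 2: (580/3360)²·(1 − 21/580)·0.238·0.762/20 = 0.000260413
  stratum 3: (400/3360)²·(1 − 44/400)·0.864·0.136/43 = 3.4468e-05
  stratum 4: (1140/3360)²·(1 − 66/1140)·0.773·0.227/65 = 0.000292767
  stratum 5: (520/3360)²·(1 − 67/520)·0.075·0.925/66 = 2.19322e-05
V̂(p̂_st) = 0.000659849; SE = √V̂ = 0.0256875

p̂_st ≈ 0.4416, SE ≈ 0.0257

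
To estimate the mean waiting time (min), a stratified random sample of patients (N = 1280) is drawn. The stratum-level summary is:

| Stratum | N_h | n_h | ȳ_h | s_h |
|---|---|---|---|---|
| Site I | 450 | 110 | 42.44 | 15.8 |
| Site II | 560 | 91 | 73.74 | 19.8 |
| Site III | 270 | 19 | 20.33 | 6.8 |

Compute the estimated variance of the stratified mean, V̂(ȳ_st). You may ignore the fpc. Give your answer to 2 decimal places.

V̂(ȳ_st) ≈ 1.21

V̂(ȳ_st) = Σ W_h² s_h²/n_h, with W_h = N_h/N and N = 1280:
  stratum Site I: (450/1280)²·15.8²/110 = 0.280496
  stratum Site II: (560/1280)²·19.8²/91 = 0.824603
  stratum Site III: (270/1280)²·6.8²/19 = 0.108286
V̂(ȳ_st) = 1.21339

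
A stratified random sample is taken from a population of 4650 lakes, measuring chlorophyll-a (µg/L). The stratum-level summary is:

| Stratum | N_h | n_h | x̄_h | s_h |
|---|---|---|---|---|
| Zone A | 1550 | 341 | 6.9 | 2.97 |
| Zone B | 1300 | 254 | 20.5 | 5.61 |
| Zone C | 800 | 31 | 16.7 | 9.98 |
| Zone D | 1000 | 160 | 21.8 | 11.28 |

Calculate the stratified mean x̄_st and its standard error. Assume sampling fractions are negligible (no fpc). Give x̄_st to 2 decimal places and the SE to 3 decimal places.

x̄_st ≈ 15.59, SE ≈ 0.380

x̄_st = Σ W_h x̄_h = (1550·6.9 + 1300·20.5 + 800·16.7 + 1000·21.8)/4650 = 15.59247
V̂(x̄_st) = Σ W_h² s_h²/n_h, with W_h = N_h/N and N = 4650:
  stratum Zone A: (1550/4650)²·2.97²/341 = 0.00287419
  stratum Zone B: (1300/4650)²·5.61²/254 = 0.0096844
  stratum Zone C: (800/4650)²·9.98²/31 = 0.0950985
  stratum Zone D: (1000/4650)²·11.28²/160 = 0.0367784
V̂(x̄_st) = 0.144435
SE(x̄_st) = √0.144435 = 0.380047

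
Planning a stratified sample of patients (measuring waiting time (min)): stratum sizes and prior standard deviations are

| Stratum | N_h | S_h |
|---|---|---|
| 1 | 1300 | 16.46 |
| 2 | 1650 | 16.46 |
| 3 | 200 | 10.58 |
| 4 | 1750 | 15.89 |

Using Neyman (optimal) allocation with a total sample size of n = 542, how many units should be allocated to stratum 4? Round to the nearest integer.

192

Neyman allocation: n_h = n · N_h S_h / Σ N_i S_i, with n = 542.
  stratum 1: N_h·S_h = 1300·16.46 = 21398.00
  stratum 2: N_h·S_h = 1650·16.46 = 27159.00
  stratum 3: N_h·S_h = 200·10.58 = 2116.00
  stratum 4: N_h·S_h = 1750·15.89 = 27807.50
Σ N_h S_h = 78480.50
n for stratum 4 = 542·27807.50/78480.50 = 192.043 → 192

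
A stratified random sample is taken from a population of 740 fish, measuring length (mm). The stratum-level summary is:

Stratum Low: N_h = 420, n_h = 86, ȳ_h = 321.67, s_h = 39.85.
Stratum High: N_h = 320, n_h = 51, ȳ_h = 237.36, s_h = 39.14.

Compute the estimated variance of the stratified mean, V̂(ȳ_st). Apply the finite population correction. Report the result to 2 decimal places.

V̂(ȳ_st) ≈ 9.45

V̂(ȳ_st) = Σ W_h² (1 − n_h/N_h) s_h²/n_h, with W_h = N_h/N and N = 740:
  stratum Low: (420/740)²·(1 − 86/420)·39.85²/86 = 4.73032
  stratum High: (320/740)²·(1 − 51/320)·39.14²/51 = 4.72183
V̂(ȳ_st) = 9.45215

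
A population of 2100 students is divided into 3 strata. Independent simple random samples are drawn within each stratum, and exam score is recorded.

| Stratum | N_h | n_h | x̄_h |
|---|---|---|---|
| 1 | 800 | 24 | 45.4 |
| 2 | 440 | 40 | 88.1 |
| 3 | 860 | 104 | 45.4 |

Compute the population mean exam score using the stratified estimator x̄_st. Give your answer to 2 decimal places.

x̄_st ≈ 54.35

N = Σ N_h = 2100. Stratum weights W_h = N_h/N.
x̄_st = (800·45.4 + 440·88.1 + 860·45.4) / 2100 = 54.3467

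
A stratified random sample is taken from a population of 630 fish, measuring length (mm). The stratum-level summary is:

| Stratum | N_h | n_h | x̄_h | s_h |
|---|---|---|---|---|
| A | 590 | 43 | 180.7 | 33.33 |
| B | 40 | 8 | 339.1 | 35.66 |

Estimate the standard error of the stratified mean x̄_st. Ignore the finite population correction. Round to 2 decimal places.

SE(x̄_st) ≈ 4.83

V̂(x̄_st) = Σ W_h² s_h²/n_h, with W_h = N_h/N and N = 630:
  stratum A: (590/630)²·33.33²/43 = 22.6582
  stratum B: (40/630)²·35.66²/8 = 0.640784
V̂(x̄_st) = 23.299
SE(x̄_st) = √23.299 = 4.8269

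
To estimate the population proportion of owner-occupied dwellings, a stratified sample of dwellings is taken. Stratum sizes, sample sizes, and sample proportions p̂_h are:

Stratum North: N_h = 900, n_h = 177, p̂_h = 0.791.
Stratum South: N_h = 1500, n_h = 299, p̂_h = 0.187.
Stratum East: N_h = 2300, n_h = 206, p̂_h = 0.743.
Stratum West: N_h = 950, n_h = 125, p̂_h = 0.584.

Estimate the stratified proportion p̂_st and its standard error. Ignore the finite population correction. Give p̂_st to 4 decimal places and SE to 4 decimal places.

p̂_st ≈ 0.5763, SE ≈ 0.0164

N = 5650; stratum weights W_h = N_h/N.
p̂_st = Σ W_h p̂_h = (900·0.791 + 1500·0.187 + 2300·0.743 + 950·0.584)/5650 = 0.57630
V̂(p̂_st) = Σ W_h² p̂_h(1−p̂_h)/(n_h−1):
  stratum North: (900/5650)²·0.791·0.209/176 = 2.38341e-05
  stratum South: (1500/5650)²·0.187·0.813/298 = 3.59585e-05
  stratum East: (2300/5650)²·0.743·0.257/205 = 0.000154357
  stratum West: (950/5650)²·0.584·0.416/124 = 5.53904e-05
V̂(p̂_st) = 0.00026954; SE = √V̂ = 0.0164177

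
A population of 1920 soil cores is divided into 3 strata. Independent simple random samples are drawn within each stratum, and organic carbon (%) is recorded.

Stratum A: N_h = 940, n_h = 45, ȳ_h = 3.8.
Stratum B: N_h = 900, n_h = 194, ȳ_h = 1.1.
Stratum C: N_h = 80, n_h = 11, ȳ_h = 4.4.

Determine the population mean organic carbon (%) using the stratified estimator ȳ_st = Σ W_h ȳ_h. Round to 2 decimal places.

N = Σ N_h = 1920. Stratum weights W_h = N_h/N.
ȳ_st = (940·3.8 + 900·1.1 + 80·4.4) / 1920 = 2.5594

ȳ_st ≈ 2.56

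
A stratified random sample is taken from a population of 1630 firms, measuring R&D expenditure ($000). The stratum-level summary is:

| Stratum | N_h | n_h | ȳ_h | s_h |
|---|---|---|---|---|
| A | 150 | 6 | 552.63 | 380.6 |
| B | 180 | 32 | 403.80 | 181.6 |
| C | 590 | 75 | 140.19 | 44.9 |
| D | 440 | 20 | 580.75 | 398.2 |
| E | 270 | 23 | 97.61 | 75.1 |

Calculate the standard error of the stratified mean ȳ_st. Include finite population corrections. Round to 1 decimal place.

V̂(ȳ_st) = Σ W_h² (1 − n_h/N_h) s_h²/n_h, with W_h = N_h/N and N = 1630:
  stratum A: (150/1630)²·(1 − 6/150)·380.6²/6 = 196.275
  stratum B: (180/1630)²·(1 − 32/180)·181.6²/32 = 10.3333
  stratum C: (590/1630)²·(1 − 75/590)·44.9²/75 = 3.07408
  stratum D: (440/1630)²·(1 − 20/440)·398.2²/20 = 551.441
  stratum E: (270/1630)²·(1 − 23/270)·75.1²/23 = 6.15513
V̂(ȳ_st) = 767.279
SE(ȳ_st) = √767.279 = 27.6998

SE(ȳ_st) ≈ 27.7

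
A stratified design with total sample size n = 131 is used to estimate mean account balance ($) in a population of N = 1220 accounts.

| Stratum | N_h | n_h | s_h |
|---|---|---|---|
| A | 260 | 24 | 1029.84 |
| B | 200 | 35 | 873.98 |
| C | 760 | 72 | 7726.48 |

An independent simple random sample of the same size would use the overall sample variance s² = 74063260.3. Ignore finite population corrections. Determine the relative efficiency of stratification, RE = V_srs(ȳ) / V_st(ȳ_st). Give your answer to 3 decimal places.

V̂(ȳ_st) = Σ W_h² s_h²/n_h, with W_h = N_h/N and N = 1220:
  stratum A: (260/1220)²·1029.84²/24 = 2007.04
  stratum B: (200/1220)²·873.98²/35 = 586.51
  stratum C: (760/1220)²·7726.48²/72 = 321765
V_st = 324358
V_srs = s²/n = 74063260.3/131 = 565368
Relative efficiency = V_srs / V_st = 565368/324358 = 1.7430

RE ≈ 1.743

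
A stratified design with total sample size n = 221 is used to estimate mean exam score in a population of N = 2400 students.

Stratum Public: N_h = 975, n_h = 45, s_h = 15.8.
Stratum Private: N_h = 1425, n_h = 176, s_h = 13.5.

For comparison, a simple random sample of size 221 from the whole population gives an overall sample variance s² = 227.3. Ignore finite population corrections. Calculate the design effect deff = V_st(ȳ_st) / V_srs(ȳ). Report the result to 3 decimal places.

V̂(ȳ_st) = Σ W_h² s_h²/n_h, with W_h = N_h/N and N = 2400:
  stratum Public: (975/2400)²·15.8²/45 = 0.915563
  stratum Private: (1425/2400)²·13.5²/176 = 0.365058
V_st = 1.28062
V_srs = s²/n = 227.3/221 = 1.02851
deff = V_st / V_srs = 1.28062/1.02851 = 1.2451

deff ≈ 1.245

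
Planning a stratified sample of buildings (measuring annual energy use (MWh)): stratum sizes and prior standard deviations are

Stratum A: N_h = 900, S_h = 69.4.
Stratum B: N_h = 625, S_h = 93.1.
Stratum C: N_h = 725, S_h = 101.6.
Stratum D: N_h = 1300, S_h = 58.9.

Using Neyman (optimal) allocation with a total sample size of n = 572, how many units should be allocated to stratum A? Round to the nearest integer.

132

Neyman allocation: n_h = n · N_h S_h / Σ N_i S_i, with n = 572.
  stratum A: N_h·S_h = 900·69.4 = 62460.00
  stratum B: N_h·S_h = 625·93.1 = 58187.50
  stratum C: N_h·S_h = 725·101.6 = 73660.00
  stratum D: N_h·S_h = 1300·58.9 = 76570.00
Σ N_h S_h = 270877.50
n for stratum A = 572·62460.00/270877.50 = 131.894 → 132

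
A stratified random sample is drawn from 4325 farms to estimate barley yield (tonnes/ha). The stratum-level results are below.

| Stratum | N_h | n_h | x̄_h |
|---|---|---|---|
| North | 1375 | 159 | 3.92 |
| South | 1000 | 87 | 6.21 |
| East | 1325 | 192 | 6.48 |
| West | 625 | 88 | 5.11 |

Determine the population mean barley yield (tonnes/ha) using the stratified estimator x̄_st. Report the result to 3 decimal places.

N = Σ N_h = 4325. Stratum weights W_h = N_h/N.
x̄_st = (1375·3.92 + 1000·6.21 + 1325·6.48 + 625·5.11) / 4325 = 5.40572

x̄_st ≈ 5.406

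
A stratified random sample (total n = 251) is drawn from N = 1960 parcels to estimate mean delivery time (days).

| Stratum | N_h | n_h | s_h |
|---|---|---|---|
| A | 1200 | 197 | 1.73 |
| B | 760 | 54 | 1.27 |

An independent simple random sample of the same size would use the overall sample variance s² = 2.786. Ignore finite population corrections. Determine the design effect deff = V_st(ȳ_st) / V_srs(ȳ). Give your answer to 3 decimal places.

V̂(ȳ_st) = Σ W_h² s_h²/n_h, with W_h = N_h/N and N = 1960:
  stratum A: (1200/1960)²·1.73²/197 = 0.00569477
  stratum B: (760/1960)²·1.27²/54 = 0.00449085
V_st = 0.0101856
V_srs = s²/n = 2.786/251 = 0.0110996
deff = V_st / V_srs = 0.0101856/0.0110996 = 0.9177

deff ≈ 0.918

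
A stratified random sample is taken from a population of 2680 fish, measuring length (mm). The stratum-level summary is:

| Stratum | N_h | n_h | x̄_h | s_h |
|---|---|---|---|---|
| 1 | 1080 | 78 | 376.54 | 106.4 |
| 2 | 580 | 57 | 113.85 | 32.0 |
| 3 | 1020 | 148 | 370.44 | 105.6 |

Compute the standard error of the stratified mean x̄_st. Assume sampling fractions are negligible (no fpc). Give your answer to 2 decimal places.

SE(x̄_st) ≈ 5.94

V̂(x̄_st) = Σ W_h² s_h²/n_h, with W_h = N_h/N and N = 2680:
  stratum 1: (1080/2680)²·106.4²/78 = 23.5704
  stratum 2: (580/2680)²·32.0²/57 = 0.841417
  stratum 3: (1020/2680)²·105.6²/148 = 10.9143
V̂(x̄_st) = 35.3261
SE(x̄_st) = √35.3261 = 5.94358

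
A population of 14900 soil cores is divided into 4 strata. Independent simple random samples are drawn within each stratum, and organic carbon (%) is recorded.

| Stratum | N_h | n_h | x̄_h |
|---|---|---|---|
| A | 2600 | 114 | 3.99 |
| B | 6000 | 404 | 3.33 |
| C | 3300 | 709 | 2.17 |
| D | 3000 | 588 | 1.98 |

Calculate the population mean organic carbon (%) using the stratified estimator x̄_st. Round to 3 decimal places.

N = Σ N_h = 14900. Stratum weights W_h = N_h/N.
x̄_st = (2600·3.99 + 6000·3.33 + 3300·2.17 + 3000·1.98) / 14900 = 2.91644

x̄_st ≈ 2.916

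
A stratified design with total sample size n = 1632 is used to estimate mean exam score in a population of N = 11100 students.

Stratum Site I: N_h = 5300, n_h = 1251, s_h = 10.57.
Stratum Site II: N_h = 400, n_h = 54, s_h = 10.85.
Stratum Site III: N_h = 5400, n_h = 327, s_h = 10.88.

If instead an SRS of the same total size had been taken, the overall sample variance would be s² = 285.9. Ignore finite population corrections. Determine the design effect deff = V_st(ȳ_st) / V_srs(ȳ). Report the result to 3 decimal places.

V̂(ȳ_st) = Σ W_h² s_h²/n_h, with W_h = N_h/N and N = 11100:
  stratum Site I: (5300/11100)²·10.57²/1251 = 0.020361
  stratum Site II: (400/11100)²·10.85²/54 = 0.002831
  stratum Site III: (5400/11100)²·10.88²/327 = 0.0856745
V_st = 0.108866
V_srs = s²/n = 285.9/1632 = 0.175184
deff = V_st / V_srs = 0.108866/0.175184 = 0.6214

deff ≈ 0.621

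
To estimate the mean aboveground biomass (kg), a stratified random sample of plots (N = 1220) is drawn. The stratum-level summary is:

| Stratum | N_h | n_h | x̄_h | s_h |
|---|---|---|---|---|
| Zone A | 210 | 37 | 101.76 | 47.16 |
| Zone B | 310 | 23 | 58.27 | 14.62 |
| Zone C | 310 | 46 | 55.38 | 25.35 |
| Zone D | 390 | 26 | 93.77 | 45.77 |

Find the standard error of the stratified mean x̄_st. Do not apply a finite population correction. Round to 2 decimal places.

V̂(x̄_st) = Σ W_h² s_h²/n_h, with W_h = N_h/N and N = 1220:
  stratum Zone A: (210/1220)²·47.16²/37 = 1.781
  stratum Zone B: (310/1220)²·14.62²/23 = 0.600027
  stratum Zone C: (310/1220)²·25.35²/46 = 0.90199
  stratum Zone D: (390/1220)²·45.77²/26 = 8.23376
V̂(x̄_st) = 11.5168
SE(x̄_st) = √11.5168 = 3.39364

SE(x̄_st) ≈ 3.39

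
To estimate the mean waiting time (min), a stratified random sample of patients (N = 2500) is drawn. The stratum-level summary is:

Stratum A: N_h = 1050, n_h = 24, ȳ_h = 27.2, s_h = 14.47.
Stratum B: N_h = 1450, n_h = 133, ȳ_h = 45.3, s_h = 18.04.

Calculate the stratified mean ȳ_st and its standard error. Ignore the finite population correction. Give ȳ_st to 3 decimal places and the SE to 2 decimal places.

ȳ_st ≈ 37.698, SE ≈ 1.54

ȳ_st = Σ W_h ȳ_h = (1050·27.2 + 1450·45.3)/2500 = 37.69800
V̂(ȳ_st) = Σ W_h² s_h²/n_h, with W_h = N_h/N and N = 2500:
  stratum A: (1050/2500)²·14.47²/24 = 1.53895
  stratum B: (1450/2500)²·18.04²/133 = 0.823147
V̂(ȳ_st) = 2.3621
SE(ȳ_st) = √2.3621 = 1.53691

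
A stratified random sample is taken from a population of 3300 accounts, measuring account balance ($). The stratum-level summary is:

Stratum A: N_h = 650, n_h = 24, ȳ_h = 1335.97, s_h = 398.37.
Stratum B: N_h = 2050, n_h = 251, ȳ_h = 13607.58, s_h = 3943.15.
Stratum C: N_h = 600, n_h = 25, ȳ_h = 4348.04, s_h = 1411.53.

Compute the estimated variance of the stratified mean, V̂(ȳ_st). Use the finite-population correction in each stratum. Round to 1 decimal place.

V̂(ȳ_st) ≈ 23750.2

V̂(ȳ_st) = Σ W_h² (1 − n_h/N_h) s_h²/n_h, with W_h = N_h/N and N = 3300:
  stratum A: (650/3300)²·(1 − 24/650)·398.37²/24 = 247.071
  stratum B: (2050/3300)²·(1 − 251/2050)·3943.15²/251 = 20978.3
  stratum C: (600/3300)²·(1 − 25/600)·1411.53²/25 = 2524.83
V̂(ȳ_st) = 23750.2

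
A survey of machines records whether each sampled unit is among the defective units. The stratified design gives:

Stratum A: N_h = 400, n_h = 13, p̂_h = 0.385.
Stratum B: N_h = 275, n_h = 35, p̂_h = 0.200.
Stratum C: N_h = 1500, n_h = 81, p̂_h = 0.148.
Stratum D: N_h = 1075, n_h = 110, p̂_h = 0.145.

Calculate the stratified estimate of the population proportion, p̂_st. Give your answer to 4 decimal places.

N = 3250; stratum weights W_h = N_h/N.
p̂_st = Σ W_h p̂_h = (400·0.385 + 275·0.200 + 1500·0.148 + 1075·0.145)/3250 = 0.18058

p̂_st ≈ 0.1806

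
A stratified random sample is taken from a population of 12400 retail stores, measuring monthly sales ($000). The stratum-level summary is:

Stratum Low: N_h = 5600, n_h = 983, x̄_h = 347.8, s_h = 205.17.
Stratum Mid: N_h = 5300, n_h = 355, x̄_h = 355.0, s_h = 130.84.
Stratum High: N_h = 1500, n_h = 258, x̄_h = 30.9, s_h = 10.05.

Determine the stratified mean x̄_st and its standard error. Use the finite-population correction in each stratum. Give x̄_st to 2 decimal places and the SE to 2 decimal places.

x̄_st ≈ 312.54, SE ≈ 3.93

x̄_st = Σ W_h x̄_h = (5600·347.8 + 5300·355.0 + 1500·30.9)/12400 = 312.54274
V̂(x̄_st) = Σ W_h² (1 − n_h/N_h) s_h²/n_h, with W_h = N_h/N and N = 12400:
  stratum Low: (5600/12400)²·(1 − 983/5600)·205.17²/983 = 7.20077
  stratum Mid: (5300/12400)²·(1 − 355/5300)·130.84²/355 = 8.21962
  stratum High: (1500/12400)²·(1 − 258/1500)·10.05²/258 = 0.00474331
V̂(x̄_st) = 15.4251
SE(x̄_st) = √15.4251 = 3.92748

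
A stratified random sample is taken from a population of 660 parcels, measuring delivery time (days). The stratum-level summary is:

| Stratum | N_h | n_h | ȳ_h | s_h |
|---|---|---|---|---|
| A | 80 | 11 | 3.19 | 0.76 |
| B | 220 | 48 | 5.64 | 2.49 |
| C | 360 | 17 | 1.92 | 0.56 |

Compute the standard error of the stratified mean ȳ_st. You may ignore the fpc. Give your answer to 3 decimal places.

V̂(ȳ_st) = Σ W_h² s_h²/n_h, with W_h = N_h/N and N = 660:
  stratum A: (80/660)²·0.76²/11 = 0.000771483
  stratum B: (220/660)²·2.49²/48 = 0.0143521
  stratum C: (360/660)²·0.56²/17 = 0.00548838
V̂(ȳ_st) = 0.0206119
SE(ȳ_st) = √0.0206119 = 0.143569

SE(ȳ_st) ≈ 0.144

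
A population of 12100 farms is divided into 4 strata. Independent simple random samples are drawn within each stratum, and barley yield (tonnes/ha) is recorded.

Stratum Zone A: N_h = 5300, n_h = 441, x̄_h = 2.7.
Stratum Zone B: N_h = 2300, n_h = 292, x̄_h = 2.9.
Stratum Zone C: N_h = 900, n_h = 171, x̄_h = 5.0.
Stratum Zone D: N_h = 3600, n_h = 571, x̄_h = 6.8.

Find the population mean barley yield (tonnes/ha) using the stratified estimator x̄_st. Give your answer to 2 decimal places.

N = Σ N_h = 12100. Stratum weights W_h = N_h/N.
x̄_st = (5300·2.7 + 2300·2.9 + 900·5.0 + 3600·6.8) / 12100 = 4.1289

x̄_st ≈ 4.13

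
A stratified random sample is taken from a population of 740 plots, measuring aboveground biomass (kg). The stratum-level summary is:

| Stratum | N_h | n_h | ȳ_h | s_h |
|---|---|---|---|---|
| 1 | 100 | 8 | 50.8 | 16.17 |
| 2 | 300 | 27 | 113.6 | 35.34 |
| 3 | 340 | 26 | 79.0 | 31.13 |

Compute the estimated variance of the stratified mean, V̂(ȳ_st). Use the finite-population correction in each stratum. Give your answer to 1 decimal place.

V̂(ȳ_st) ≈ 14.7

V̂(ȳ_st) = Σ W_h² (1 − n_h/N_h) s_h²/n_h, with W_h = N_h/N and N = 740:
  stratum 1: (100/740)²·(1 − 8/100)·16.17²/8 = 0.549104
  stratum 2: (300/740)²·(1 − 27/300)·35.34²/27 = 6.91815
  stratum 3: (340/740)²·(1 − 26/340)·31.13²/26 = 7.26658
V̂(ȳ_st) = 14.7338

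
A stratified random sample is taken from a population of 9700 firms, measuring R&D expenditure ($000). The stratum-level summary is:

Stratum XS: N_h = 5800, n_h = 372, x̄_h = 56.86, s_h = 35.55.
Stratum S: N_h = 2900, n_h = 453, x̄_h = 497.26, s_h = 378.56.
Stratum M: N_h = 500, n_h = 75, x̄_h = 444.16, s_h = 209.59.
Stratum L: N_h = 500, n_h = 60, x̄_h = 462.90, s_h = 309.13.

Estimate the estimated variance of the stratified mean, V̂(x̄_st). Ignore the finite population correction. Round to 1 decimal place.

V̂(x̄_st) ≈ 35.3

V̂(x̄_st) = Σ W_h² s_h²/n_h, with W_h = N_h/N and N = 9700:
  stratum XS: (5800/9700)²·35.55²/372 = 1.21464
  stratum S: (2900/9700)²·378.56²/453 = 28.2764
  stratum M: (500/9700)²·209.59²/75 = 1.55624
  stratum L: (500/9700)²·309.13²/60 = 4.23182
V̂(x̄_st) = 35.2791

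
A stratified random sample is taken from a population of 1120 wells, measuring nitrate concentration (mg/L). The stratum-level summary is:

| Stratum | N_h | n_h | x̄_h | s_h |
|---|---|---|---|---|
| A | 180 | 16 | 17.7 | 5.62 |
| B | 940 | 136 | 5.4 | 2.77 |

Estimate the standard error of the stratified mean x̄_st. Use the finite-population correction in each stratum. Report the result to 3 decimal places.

V̂(x̄_st) = Σ W_h² (1 − n_h/N_h) s_h²/n_h, with W_h = N_h/N and N = 1120:
  stratum A: (180/1120)²·(1 − 16/180)·5.62²/16 = 0.0464551
  stratum B: (940/1120)²·(1 − 136/940)·2.77²/136 = 0.0339914
V̂(x̄_st) = 0.0804464
SE(x̄_st) = √0.0804464 = 0.283631

SE(x̄_st) ≈ 0.284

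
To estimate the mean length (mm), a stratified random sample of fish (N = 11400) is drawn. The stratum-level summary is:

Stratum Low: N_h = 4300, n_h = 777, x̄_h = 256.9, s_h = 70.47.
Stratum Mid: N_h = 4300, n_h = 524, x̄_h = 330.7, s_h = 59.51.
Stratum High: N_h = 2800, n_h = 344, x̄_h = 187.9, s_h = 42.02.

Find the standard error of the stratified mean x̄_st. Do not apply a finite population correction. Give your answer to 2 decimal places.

V̂(x̄_st) = Σ W_h² s_h²/n_h, with W_h = N_h/N and N = 11400:
  stratum Low: (4300/11400)²·70.47²/777 = 0.909316
  stratum Mid: (4300/11400)²·59.51²/524 = 0.961559
  stratum High: (2800/11400)²·42.02²/344 = 0.309642
V̂(x̄_st) = 2.18052
SE(x̄_st) = √2.18052 = 1.47666

SE(x̄_st) ≈ 1.48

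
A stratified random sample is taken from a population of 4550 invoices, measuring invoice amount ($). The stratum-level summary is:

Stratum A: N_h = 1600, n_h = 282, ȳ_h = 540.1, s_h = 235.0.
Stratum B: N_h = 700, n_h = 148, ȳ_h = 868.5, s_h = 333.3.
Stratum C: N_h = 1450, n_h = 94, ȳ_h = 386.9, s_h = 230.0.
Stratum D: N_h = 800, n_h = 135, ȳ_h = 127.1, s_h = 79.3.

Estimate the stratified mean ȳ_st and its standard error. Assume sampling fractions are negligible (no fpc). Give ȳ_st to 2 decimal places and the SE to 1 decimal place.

ȳ_st ≈ 469.19, SE ≈ 10.0

ȳ_st = Σ W_h ȳ_h = (1600·540.1 + 700·868.5 + 1450·386.9 + 800·127.1)/4550 = 469.18571
V̂(ȳ_st) = Σ W_h² s_h²/n_h, with W_h = N_h/N and N = 4550:
  stratum A: (1600/4550)²·235.0²/282 = 24.2161
  stratum B: (700/4550)²·333.3²/148 = 17.7657
  stratum C: (1450/4550)²·230.0²/94 = 57.1533
  stratum D: (800/4550)²·79.3²/135 = 1.44002
V̂(ȳ_st) = 100.575
SE(ȳ_st) = √100.575 = 10.0287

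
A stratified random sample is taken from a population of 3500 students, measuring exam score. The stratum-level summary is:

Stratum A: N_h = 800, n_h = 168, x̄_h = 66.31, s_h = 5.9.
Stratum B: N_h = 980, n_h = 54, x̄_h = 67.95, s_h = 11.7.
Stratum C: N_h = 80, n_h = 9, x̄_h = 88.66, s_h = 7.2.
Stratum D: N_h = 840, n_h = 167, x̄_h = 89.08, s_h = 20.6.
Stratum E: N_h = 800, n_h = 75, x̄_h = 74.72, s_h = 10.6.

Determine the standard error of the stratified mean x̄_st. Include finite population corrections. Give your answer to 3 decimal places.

V̂(x̄_st) = Σ W_h² (1 − n_h/N_h) s_h²/n_h, with W_h = N_h/N and N = 3500:
  stratum A: (800/3500)²·(1 − 168/800)·5.9²/168 = 0.00855196
  stratum B: (980/3500)²·(1 − 54/980)·11.7²/54 = 0.187793
  stratum C: (80/3500)²·(1 − 9/80)·7.2²/9 = 0.00267076
  stratum D: (840/3500)²·(1 − 167/840)·20.6²/167 = 0.117267
  stratum E: (800/3500)²·(1 − 75/800)·10.6²/75 = 0.070932
V̂(x̄_st) = 0.387215
SE(x̄_st) = √0.387215 = 0.622266

SE(x̄_st) ≈ 0.622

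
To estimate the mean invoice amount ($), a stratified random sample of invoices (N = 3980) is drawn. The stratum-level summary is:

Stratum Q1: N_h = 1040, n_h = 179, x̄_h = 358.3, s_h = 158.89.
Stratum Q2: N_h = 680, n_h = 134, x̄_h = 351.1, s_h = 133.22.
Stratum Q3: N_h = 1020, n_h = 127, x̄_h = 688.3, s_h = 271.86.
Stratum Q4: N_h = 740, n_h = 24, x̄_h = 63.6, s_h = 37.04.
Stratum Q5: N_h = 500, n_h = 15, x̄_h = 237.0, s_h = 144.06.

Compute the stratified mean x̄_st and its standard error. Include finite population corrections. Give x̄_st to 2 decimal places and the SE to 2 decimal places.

x̄_st ≈ 371.61, SE ≈ 8.22

x̄_st = Σ W_h x̄_h = (1040·358.3 + 680·351.1 + 1020·688.3 + 740·63.6 + 500·237.0)/3980 = 371.61055
V̂(x̄_st) = Σ W_h² (1 − n_h/N_h) s_h²/n_h, with W_h = N_h/N and N = 3980:
  stratum Q1: (1040/3980)²·(1 − 179/1040)·158.89²/179 = 7.97279
  stratum Q2: (680/3980)²·(1 − 134/680)·133.22²/134 = 3.10434
  stratum Q3: (1020/3980)²·(1 − 127/1020)·271.86²/127 = 33.4636
  stratum Q4: (740/3980)²·(1 − 24/740)·37.04²/24 = 1.91209
  stratum Q5: (500/3980)²·(1 − 15/500)·144.06²/15 = 21.1807
V̂(x̄_st) = 67.6335
SE(x̄_st) = √67.6335 = 8.22396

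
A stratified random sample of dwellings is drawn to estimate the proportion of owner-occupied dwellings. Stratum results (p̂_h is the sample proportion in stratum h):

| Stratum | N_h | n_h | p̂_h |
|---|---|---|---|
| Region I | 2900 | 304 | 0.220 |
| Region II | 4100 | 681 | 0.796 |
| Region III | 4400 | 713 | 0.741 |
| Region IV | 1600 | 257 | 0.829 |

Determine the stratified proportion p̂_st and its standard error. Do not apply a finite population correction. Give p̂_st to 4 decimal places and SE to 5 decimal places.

p̂_st ≈ 0.6530, SE ≈ 0.00955

N = 13000; stratum weights W_h = N_h/N.
p̂_st = Σ W_h p̂_h = (2900·0.220 + 4100·0.796 + 4400·0.741 + 1600·0.829)/13000 = 0.65295
V̂(p̂_st) = Σ W_h² p̂_h(1−p̂_h)/(n_h−1):
  stratum Region I: (2900/13000)²·0.220·0.780/303 = 2.81828e-05
  stratum Region II: (4100/13000)²·0.796·0.204/680 = 2.37528e-05
  stratum Region III: (4400/13000)²·0.741·0.259/712 = 3.08785e-05
  stratum Region IV: (1600/13000)²·0.829·0.171/256 = 8.38811e-06
V̂(p̂_st) = 9.12023e-05; SE = √V̂ = 0.00954999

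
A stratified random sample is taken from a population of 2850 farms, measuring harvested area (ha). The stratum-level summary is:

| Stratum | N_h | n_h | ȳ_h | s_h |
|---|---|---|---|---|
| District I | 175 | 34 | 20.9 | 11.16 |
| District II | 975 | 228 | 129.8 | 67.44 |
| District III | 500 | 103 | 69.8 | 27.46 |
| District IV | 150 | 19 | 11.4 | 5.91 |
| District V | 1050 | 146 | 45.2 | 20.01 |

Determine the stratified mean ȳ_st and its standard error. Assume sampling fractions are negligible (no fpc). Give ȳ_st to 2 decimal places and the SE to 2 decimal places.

ȳ_st ≈ 75.19, SE ≈ 1.72

ȳ_st = Σ W_h ȳ_h = (175·20.9 + 975·129.8 + 500·69.8 + 150·11.4 + 1050·45.2)/2850 = 75.18684
V̂(ȳ_st) = Σ W_h² s_h²/n_h, with W_h = N_h/N and N = 2850:
  stratum District I: (175/2850)²·11.16²/34 = 0.0138113
  stratum District II: (975/2850)²·67.44²/228 = 2.33464
  stratum District III: (500/2850)²·27.46²/103 = 0.225327
  stratum District IV: (150/2850)²·5.91²/19 = 0.0050923
  stratum District V: (1050/2850)²·20.01²/146 = 0.372246
V̂(ȳ_st) = 2.95112
SE(ȳ_st) = √2.95112 = 1.71788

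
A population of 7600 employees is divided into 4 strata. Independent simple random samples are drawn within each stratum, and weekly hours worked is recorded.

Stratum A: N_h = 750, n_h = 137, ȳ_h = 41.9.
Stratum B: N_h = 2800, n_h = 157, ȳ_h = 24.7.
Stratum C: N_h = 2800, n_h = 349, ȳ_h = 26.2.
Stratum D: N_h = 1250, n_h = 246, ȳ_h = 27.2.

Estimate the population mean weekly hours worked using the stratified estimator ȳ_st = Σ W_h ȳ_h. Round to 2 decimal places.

N = Σ N_h = 7600. Stratum weights W_h = N_h/N.
ȳ_st = (750·41.9 + 2800·24.7 + 2800·26.2 + 1250·27.2) / 7600 = 27.3612

ȳ_st ≈ 27.36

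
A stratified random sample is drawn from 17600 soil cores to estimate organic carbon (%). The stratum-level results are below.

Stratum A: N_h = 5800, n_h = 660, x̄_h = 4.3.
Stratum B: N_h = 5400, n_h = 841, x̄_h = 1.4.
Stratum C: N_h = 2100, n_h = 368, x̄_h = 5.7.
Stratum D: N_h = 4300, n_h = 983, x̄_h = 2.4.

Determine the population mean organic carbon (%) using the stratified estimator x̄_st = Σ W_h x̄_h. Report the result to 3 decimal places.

x̄_st ≈ 3.113

N = Σ N_h = 17600. Stratum weights W_h = N_h/N.
x̄_st = (5800·4.3 + 5400·1.4 + 2100·5.7 + 4300·2.4) / 17600 = 3.11307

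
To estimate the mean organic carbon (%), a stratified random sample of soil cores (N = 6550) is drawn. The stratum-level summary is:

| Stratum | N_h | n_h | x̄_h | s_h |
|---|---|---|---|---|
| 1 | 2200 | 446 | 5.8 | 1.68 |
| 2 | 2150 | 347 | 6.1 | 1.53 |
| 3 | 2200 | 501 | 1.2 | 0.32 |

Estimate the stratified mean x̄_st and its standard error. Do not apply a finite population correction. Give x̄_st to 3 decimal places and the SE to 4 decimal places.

x̄_st = Σ W_h x̄_h = (2200·5.8 + 2150·6.1 + 2200·1.2)/6550 = 4.35344
V̂(x̄_st) = Σ W_h² s_h²/n_h, with W_h = N_h/N and N = 6550:
  stratum 1: (2200/6550)²·1.68²/446 = 0.000713915
  stratum 2: (2150/6550)²·1.53²/347 = 0.000726855
  stratum 3: (2200/6550)²·0.32²/501 = 2.30582e-05
V̂(x̄_st) = 0.00146383
SE(x̄_st) = √0.00146383 = 0.03826

x̄_st ≈ 4.353, SE ≈ 0.0383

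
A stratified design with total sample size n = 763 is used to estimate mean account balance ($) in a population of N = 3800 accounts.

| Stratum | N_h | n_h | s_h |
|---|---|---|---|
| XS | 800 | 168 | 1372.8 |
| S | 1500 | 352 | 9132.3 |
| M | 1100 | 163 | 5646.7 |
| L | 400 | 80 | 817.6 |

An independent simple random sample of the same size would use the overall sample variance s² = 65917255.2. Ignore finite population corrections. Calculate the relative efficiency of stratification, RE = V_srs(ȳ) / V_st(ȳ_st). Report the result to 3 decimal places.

RE ≈ 1.603

V̂(ȳ_st) = Σ W_h² s_h²/n_h, with W_h = N_h/N and N = 3800:
  stratum XS: (800/3800)²·1372.8²/168 = 497.185
  stratum S: (1500/3800)²·9132.3²/352 = 36917.6
  stratum M: (1100/3800)²·5646.7²/163 = 16391.5
  stratum L: (400/3800)²·817.6²/80 = 92.5858
V_st = 53898.9
V_srs = s²/n = 65917255.2/763 = 86392.2
Relative efficiency = V_srs / V_st = 86392.2/53898.9 = 1.6029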